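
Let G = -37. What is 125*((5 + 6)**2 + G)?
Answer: 10500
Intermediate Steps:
125*((5 + 6)**2 + G) = 125*((5 + 6)**2 - 37) = 125*(11**2 - 37) = 125*(121 - 37) = 125*84 = 10500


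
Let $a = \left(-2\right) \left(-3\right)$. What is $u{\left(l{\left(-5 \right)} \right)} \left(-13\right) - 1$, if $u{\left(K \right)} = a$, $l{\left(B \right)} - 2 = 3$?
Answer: $-79$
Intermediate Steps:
$l{\left(B \right)} = 5$ ($l{\left(B \right)} = 2 + 3 = 5$)
$a = 6$
$u{\left(K \right)} = 6$
$u{\left(l{\left(-5 \right)} \right)} \left(-13\right) - 1 = 6 \left(-13\right) - 1 = -78 - 1 = -79$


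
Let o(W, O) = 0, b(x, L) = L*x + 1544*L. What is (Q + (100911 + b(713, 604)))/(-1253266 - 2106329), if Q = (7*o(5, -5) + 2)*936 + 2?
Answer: -488671/1119865 ≈ -0.43637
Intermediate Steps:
b(x, L) = 1544*L + L*x
Q = 1874 (Q = (7*0 + 2)*936 + 2 = (0 + 2)*936 + 2 = 2*936 + 2 = 1872 + 2 = 1874)
(Q + (100911 + b(713, 604)))/(-1253266 - 2106329) = (1874 + (100911 + 604*(1544 + 713)))/(-1253266 - 2106329) = (1874 + (100911 + 604*2257))/(-3359595) = (1874 + (100911 + 1363228))*(-1/3359595) = (1874 + 1464139)*(-1/3359595) = 1466013*(-1/3359595) = -488671/1119865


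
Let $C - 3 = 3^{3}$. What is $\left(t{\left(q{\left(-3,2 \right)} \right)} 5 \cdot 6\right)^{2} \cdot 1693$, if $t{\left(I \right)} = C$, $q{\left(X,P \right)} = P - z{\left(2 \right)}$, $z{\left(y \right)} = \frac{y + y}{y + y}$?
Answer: $1371330000$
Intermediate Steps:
$z{\left(y \right)} = 1$ ($z{\left(y \right)} = \frac{2 y}{2 y} = 2 y \frac{1}{2 y} = 1$)
$q{\left(X,P \right)} = -1 + P$ ($q{\left(X,P \right)} = P - 1 = -1 + P$)
$C = 30$ ($C = 3 + 3^{3} = 3 + 27 = 30$)
$t{\left(I \right)} = 30$
$\left(t{\left(q{\left(-3,2 \right)} \right)} 5 \cdot 6\right)^{2} \cdot 1693 = \left(30 \cdot 5 \cdot 6\right)^{2} \cdot 1693 = \left(150 \cdot 6\right)^{2} \cdot 1693 = 900^{2} \cdot 1693 = 810000 \cdot 1693 = 1371330000$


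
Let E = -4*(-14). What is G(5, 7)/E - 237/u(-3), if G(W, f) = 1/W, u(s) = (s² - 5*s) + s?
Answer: -3159/280 ≈ -11.282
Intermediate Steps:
E = 56
u(s) = s² - 4*s
G(5, 7)/E - 237/u(-3) = 1/(5*56) - 237*(-1/(3*(-4 - 3))) = (⅕)*(1/56) - 237/((-3*(-7))) = 1/280 - 237/21 = 1/280 - 237*1/21 = 1/280 - 79/7 = -3159/280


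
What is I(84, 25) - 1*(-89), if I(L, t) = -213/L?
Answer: 2421/28 ≈ 86.464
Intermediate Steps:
I(84, 25) - 1*(-89) = -213/84 - 1*(-89) = -213*1/84 + 89 = -71/28 + 89 = 2421/28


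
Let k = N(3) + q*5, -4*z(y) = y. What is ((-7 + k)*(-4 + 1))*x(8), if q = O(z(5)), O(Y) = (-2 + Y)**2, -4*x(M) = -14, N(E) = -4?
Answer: -14049/32 ≈ -439.03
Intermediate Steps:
z(y) = -y/4
x(M) = 7/2 (x(M) = -1/4*(-14) = 7/2)
q = 169/16 (q = (-2 - 1/4*5)**2 = (-2 - 5/4)**2 = (-13/4)**2 = 169/16 ≈ 10.563)
k = 781/16 (k = -4 + (169/16)*5 = -4 + 845/16 = 781/16 ≈ 48.813)
((-7 + k)*(-4 + 1))*x(8) = ((-7 + 781/16)*(-4 + 1))*(7/2) = ((669/16)*(-3))*(7/2) = -2007/16*7/2 = -14049/32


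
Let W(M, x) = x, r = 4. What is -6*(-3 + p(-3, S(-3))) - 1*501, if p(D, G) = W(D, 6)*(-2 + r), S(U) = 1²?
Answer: -555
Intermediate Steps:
S(U) = 1
p(D, G) = 12 (p(D, G) = 6*(-2 + 4) = 6*2 = 12)
-6*(-3 + p(-3, S(-3))) - 1*501 = -6*(-3 + 12) - 1*501 = -6*9 - 501 = -54 - 501 = -555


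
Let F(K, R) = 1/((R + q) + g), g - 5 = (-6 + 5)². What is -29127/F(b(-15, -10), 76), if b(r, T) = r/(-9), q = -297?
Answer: 6262305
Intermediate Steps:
b(r, T) = -r/9 (b(r, T) = r*(-⅑) = -r/9)
g = 6 (g = 5 + (-6 + 5)² = 5 + (-1)² = 5 + 1 = 6)
F(K, R) = 1/(-291 + R) (F(K, R) = 1/((R - 297) + 6) = 1/((-297 + R) + 6) = 1/(-291 + R))
-29127/F(b(-15, -10), 76) = -29127/(1/(-291 + 76)) = -29127/(1/(-215)) = -29127/(-1/215) = -29127*(-215) = 6262305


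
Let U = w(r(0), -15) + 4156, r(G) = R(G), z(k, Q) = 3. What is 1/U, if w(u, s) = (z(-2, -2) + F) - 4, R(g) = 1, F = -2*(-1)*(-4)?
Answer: 1/4147 ≈ 0.00024114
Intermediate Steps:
F = -8 (F = 2*(-4) = -8)
r(G) = 1
w(u, s) = -9 (w(u, s) = (3 - 8) - 4 = -5 - 4 = -9)
U = 4147 (U = -9 + 4156 = 4147)
1/U = 1/4147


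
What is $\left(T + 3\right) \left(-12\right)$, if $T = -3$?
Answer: $0$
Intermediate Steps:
$\left(T + 3\right) \left(-12\right) = \left(-3 + 3\right) \left(-12\right) = 0 \left(-12\right) = 0$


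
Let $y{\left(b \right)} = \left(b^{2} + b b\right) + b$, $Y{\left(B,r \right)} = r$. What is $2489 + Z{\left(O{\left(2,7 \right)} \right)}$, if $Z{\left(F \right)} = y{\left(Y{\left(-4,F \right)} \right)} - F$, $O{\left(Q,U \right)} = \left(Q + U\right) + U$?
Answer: $3001$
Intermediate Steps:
$O{\left(Q,U \right)} = Q + 2 U$
$y{\left(b \right)} = b + 2 b^{2}$ ($y{\left(b \right)} = \left(b^{2} + b^{2}\right) + b = 2 b^{2} + b = b + 2 b^{2}$)
$Z{\left(F \right)} = - F + F \left(1 + 2 F\right)$ ($Z{\left(F \right)} = F \left(1 + 2 F\right) - F = - F + F \left(1 + 2 F\right)$)
$2489 + Z{\left(O{\left(2,7 \right)} \right)} = 2489 + 2 \left(2 + 2 \cdot 7\right)^{2} = 2489 + 2 \left(2 + 14\right)^{2} = 2489 + 2 \cdot 16^{2} = 2489 + 2 \cdot 256 = 2489 + 512 = 3001$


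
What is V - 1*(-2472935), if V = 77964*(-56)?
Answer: -1893049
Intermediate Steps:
V = -4365984
V - 1*(-2472935) = -4365984 - 1*(-2472935) = -4365984 + 2472935 = -1893049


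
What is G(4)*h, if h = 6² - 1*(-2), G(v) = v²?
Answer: 608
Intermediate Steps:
h = 38 (h = 36 + 2 = 38)
G(4)*h = 4²*38 = 16*38 = 608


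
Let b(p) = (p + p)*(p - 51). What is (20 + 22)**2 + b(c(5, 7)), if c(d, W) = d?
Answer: 1304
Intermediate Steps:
b(p) = 2*p*(-51 + p) (b(p) = (2*p)*(-51 + p) = 2*p*(-51 + p))
(20 + 22)**2 + b(c(5, 7)) = (20 + 22)**2 + 2*5*(-51 + 5) = 42**2 + 2*5*(-46) = 1764 - 460 = 1304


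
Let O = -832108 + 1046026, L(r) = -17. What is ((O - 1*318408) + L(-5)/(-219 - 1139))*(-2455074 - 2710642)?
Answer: 366500842517774/679 ≈ 5.3977e+11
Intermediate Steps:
O = 213918
((O - 1*318408) + L(-5)/(-219 - 1139))*(-2455074 - 2710642) = ((213918 - 1*318408) - 17/(-219 - 1139))*(-2455074 - 2710642) = ((213918 - 318408) - 17/(-1358))*(-5165716) = (-104490 - 1/1358*(-17))*(-5165716) = (-104490 + 17/1358)*(-5165716) = -141897403/1358*(-5165716) = 366500842517774/679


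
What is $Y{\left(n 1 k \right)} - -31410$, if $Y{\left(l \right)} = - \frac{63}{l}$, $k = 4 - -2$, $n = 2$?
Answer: $\frac{125619}{4} \approx 31405.0$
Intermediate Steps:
$k = 6$ ($k = 4 + 2 = 6$)
$Y{\left(n 1 k \right)} - -31410 = - \frac{63}{2 \cdot 1 \cdot 6} - -31410 = - \frac{63}{2 \cdot 6} + 31410 = - \frac{63}{12} + 31410 = \left(-63\right) \frac{1}{12} + 31410 = - \frac{21}{4} + 31410 = \frac{125619}{4}$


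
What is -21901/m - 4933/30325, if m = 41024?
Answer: -866519217/1244052800 ≈ -0.69653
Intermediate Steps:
-21901/m - 4933/30325 = -21901/41024 - 4933/30325 = -866519217/1244052800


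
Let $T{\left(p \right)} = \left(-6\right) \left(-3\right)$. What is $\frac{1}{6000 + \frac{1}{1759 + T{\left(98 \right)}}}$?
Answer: $\frac{1777}{10662001} \approx 0.00016667$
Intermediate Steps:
$T{\left(p \right)} = 18$
$\frac{1}{6000 + \frac{1}{1759 + T{\left(98 \right)}}} = \frac{1}{6000 + \frac{1}{1759 + 18}} = \frac{1}{6000 + \frac{1}{1777}} = \frac{1}{\frac{10662001}{1777}} = \frac{1777}{10662001}$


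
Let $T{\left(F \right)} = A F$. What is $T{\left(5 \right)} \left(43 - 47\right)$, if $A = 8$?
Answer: $-160$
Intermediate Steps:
$T{\left(F \right)} = 8 F$
$T{\left(5 \right)} \left(43 - 47\right) = 8 \cdot 5 \left(43 - 47\right) = 40 \left(-4\right) = -160$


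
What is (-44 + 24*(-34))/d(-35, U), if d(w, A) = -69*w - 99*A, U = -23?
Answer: -215/1173 ≈ -0.18329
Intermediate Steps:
d(w, A) = -99*A - 69*w
(-44 + 24*(-34))/d(-35, U) = (-44 + 24*(-34))/(-99*(-23) - 69*(-35)) = (-44 - 816)/(2277 + 2415) = -860/4692 = -860*1/4692 = -215/1173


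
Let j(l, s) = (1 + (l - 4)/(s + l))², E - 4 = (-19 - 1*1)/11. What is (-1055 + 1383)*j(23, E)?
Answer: 77472288/76729 ≈ 1009.7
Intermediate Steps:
E = 24/11 (E = 4 + (-19 - 1*1)/11 = 4 + (-19 - 1)*(1/11) = 4 - 20*1/11 = 4 - 20/11 = 24/11 ≈ 2.1818)
j(l, s) = (1 + (-4 + l)/(l + s))²
(-1055 + 1383)*j(23, E) = (-1055 + 1383)*((-4 + 24/11 + 2*23)²/(23 + 24/11)²) = 328*((-4 + 24/11 + 46)²/(277/11)²) = 328*(121*(486/11)²/76729) = 328*((121/76729)*(236196/121)) = 328*(236196/76729) = 77472288/76729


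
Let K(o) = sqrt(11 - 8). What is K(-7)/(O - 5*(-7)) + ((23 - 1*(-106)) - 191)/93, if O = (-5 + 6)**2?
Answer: -2/3 + sqrt(3)/36 ≈ -0.61855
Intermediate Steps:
K(o) = sqrt(3)
O = 1 (O = 1**2 = 1)
K(-7)/(O - 5*(-7)) + ((23 - 1*(-106)) - 191)/93 = sqrt(3)/(1 - 5*(-7)) + ((23 - 1*(-106)) - 191)/93 = sqrt(3)/(1 + 35) + ((23 + 106) - 191)*(1/93) = sqrt(3)/36 + (129 - 191)*(1/93) = sqrt(3)*(1/36) - 62*1/93 = sqrt(3)/36 - 2/3 = -2/3 + sqrt(3)/36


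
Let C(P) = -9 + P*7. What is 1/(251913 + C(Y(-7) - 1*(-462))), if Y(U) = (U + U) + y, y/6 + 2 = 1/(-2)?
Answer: 1/254935 ≈ 3.9226e-6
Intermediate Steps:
y = -15 (y = -12 + 6/(-2) = -12 + 6*(-1/2) = -12 - 3 = -15)
Y(U) = -15 + 2*U (Y(U) = (U + U) - 15 = 2*U - 15 = -15 + 2*U)
C(P) = -9 + 7*P
1/(251913 + C(Y(-7) - 1*(-462))) = 1/(251913 + (-9 + 7*((-15 + 2*(-7)) - 1*(-462)))) = 1/(251913 + (-9 + 7*((-15 - 14) + 462))) = 1/(251913 + (-9 + 7*(-29 + 462))) = 1/(251913 + (-9 + 7*433)) = 1/(251913 + (-9 + 3031)) = 1/(251913 + 3022) = 1/254935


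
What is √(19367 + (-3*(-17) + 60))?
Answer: √19478 ≈ 139.56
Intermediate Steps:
√(19367 + (-3*(-17) + 60)) = √(19367 + (51 + 60)) = √(19367 + 111) = √19478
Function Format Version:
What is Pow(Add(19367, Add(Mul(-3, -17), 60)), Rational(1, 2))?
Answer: Pow(19478, Rational(1, 2)) ≈ 139.56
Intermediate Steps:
Pow(Add(19367, Add(Mul(-3, -17), 60)), Rational(1, 2)) = Pow(Add(19367, Add(51, 60)), Rational(1, 2)) = Pow(Add(19367, 111), Rational(1, 2)) = Pow(19478, Rational(1, 2))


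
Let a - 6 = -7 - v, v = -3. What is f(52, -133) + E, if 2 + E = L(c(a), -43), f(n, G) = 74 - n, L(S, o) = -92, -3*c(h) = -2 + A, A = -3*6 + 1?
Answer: -72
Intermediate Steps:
A = -17 (A = -18 + 1 = -17)
a = 2 (a = 6 + (-7 - 1*(-3)) = 6 + (-7 + 3) = 6 - 4 = 2)
c(h) = 19/3 (c(h) = -(-2 - 17)/3 = -1/3*(-19) = 19/3)
E = -94 (E = -2 - 92 = -94)
f(52, -133) + E = (74 - 1*52) - 94 = (74 - 52) - 94 = 22 - 94 = -72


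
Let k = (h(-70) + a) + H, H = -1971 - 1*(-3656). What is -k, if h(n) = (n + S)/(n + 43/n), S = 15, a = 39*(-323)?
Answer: 53934166/4943 ≈ 10911.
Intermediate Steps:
a = -12597
H = 1685 (H = -1971 + 3656 = 1685)
h(n) = (15 + n)/(n + 43/n) (h(n) = (n + 15)/(n + 43/n) = (15 + n)/(n + 43/n))
k = -53934166/4943 (k = (-70*(15 - 70)/(43 + (-70)**2) - 12597) + 1685 = (-70*(-55)/(43 + 4900) - 12597) + 1685 = (-70*(-55)/4943 - 12597) + 1685 = (-70*1/4943*(-55) - 12597) + 1685 = (3850/4943 - 12597) + 1685 = -62263121/4943 + 1685 = -53934166/4943 ≈ -10911.)
-k = -1*(-53934166/4943) = 53934166/4943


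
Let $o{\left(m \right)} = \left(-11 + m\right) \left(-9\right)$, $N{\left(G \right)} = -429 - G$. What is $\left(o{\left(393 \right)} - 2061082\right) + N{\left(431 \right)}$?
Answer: $-2065380$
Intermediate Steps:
$o{\left(m \right)} = 99 - 9 m$
$\left(o{\left(393 \right)} - 2061082\right) + N{\left(431 \right)} = \left(\left(99 - 3537\right) - 2061082\right) - 860 = \left(-3438 - 2061082\right) - 860 = -2064520 - 860 = -2065380$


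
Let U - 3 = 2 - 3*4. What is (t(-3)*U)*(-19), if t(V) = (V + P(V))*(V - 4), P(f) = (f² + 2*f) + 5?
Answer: -4655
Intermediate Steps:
P(f) = 5 + f² + 2*f
U = -7 (U = 3 + (2 - 3*4) = 3 + (2 - 12) = 3 - 10 = -7)
t(V) = (-4 + V)*(5 + V² + 3*V) (t(V) = (V + (5 + V² + 2*V))*(V - 4) = (5 + V² + 3*V)*(-4 + V) = (-4 + V)*(5 + V² + 3*V))
(t(-3)*U)*(-19) = ((-20 + (-3)³ - 1*(-3)² - 7*(-3))*(-7))*(-19) = ((-20 - 27 - 1*9 + 21)*(-7))*(-19) = ((-20 - 27 - 9 + 21)*(-7))*(-19) = -35*(-7)*(-19) = 245*(-19) = -4655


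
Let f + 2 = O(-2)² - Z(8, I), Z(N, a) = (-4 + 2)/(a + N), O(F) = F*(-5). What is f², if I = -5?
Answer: 87616/9 ≈ 9735.1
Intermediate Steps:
O(F) = -5*F
Z(N, a) = -2/(N + a)
f = 296/3 (f = -2 + ((-5*(-2))² - (-2)/(8 - 5)) = -2 + (10² - (-2)/3) = -2 + (100 - (-2)/3) = -2 + (100 - 1*(-⅔)) = -2 + (100 + ⅔) = -2 + 302/3 = 296/3 ≈ 98.667)
f² = (296/3)² = 87616/9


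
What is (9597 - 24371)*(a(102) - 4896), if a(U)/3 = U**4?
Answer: -4797483486048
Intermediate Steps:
a(U) = 3*U**4
(9597 - 24371)*(a(102) - 4896) = (9597 - 24371)*(3*102**4 - 4896) = -14774*(3*108243216 - 4896) = -14774*(324729648 - 4896) = -14774*324724752 = -4797483486048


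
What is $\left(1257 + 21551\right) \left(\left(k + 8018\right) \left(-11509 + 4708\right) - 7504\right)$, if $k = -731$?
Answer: $-1130510245928$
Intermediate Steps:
$\left(1257 + 21551\right) \left(\left(k + 8018\right) \left(-11509 + 4708\right) - 7504\right) = \left(1257 + 21551\right) \left(\left(-731 + 8018\right) \left(-11509 + 4708\right) - 7504\right) = 22808 \left(7287 \left(-6801\right) - 7504\right) = 22808 \left(-49558887 - 7504\right) = 22808 \left(-49566391\right) = -1130510245928$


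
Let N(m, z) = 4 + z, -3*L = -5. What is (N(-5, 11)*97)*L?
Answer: 2425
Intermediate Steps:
L = 5/3 (L = -⅓*(-5) = 5/3 ≈ 1.6667)
(N(-5, 11)*97)*L = ((4 + 11)*97)*(5/3) = (15*97)*(5/3) = 1455*(5/3) = 2425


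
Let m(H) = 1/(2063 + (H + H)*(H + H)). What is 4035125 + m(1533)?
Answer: 37939935967376/9402419 ≈ 4.0351e+6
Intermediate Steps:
m(H) = 1/(2063 + 4*H²) (m(H) = 1/(2063 + (2*H)*(2*H)) = 1/(2063 + 4*H²))
4035125 + m(1533) = 4035125 + 1/(2063 + 4*1533²) = 4035125 + 1/(2063 + 4*2350089) = 4035125 + 1/(2063 + 9400356) = 4035125 + 1/9402419 = 37939935967376/9402419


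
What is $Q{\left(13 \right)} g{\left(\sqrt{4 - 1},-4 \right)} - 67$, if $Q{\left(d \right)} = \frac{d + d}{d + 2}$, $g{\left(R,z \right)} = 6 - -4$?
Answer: $- \frac{149}{3} \approx -49.667$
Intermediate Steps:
$g{\left(R,z \right)} = 10$ ($g{\left(R,z \right)} = 6 + 4 = 10$)
$Q{\left(d \right)} = \frac{2 d}{2 + d}$
$Q{\left(13 \right)} g{\left(\sqrt{4 - 1},-4 \right)} - 67 = 2 \cdot 13 \frac{1}{2 + 13} \cdot 10 - 67 = 2 \cdot 13 \cdot \frac{1}{15} \cdot 10 - 67 = \frac{26}{15} \cdot 10 - 67 = \frac{52}{3} - 67 = - \frac{149}{3}$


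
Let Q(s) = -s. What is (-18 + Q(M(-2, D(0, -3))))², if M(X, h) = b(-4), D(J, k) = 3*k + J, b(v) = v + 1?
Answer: 225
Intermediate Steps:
b(v) = 1 + v
D(J, k) = J + 3*k
M(X, h) = -3 (M(X, h) = 1 - 4 = -3)
(-18 + Q(M(-2, D(0, -3))))² = (-18 - 1*(-3))² = (-18 + 3)² = (-15)² = 225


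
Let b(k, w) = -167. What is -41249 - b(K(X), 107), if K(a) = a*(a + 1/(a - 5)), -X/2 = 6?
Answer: -41082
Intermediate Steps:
X = -12 (X = -2*6 = -12)
K(a) = a*(a + 1/(-5 + a))
-41249 - b(K(X), 107) = -41249 - 1*(-167) = -41249 + 167 = -41082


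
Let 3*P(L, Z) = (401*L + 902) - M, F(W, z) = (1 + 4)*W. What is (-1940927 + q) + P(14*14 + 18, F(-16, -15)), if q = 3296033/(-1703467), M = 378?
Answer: -9771851235980/5110401 ≈ -1.9122e+6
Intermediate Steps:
q = -3296033/1703467 (q = 3296033*(-1/1703467) = -3296033/1703467 ≈ -1.9349)
F(W, z) = 5*W
P(L, Z) = 524/3 + 401*L/3 (P(L, Z) = ((401*L + 902) - 1*378)/3 = ((902 + 401*L) - 378)/3 = (524 + 401*L)/3 = 524/3 + 401*L/3)
(-1940927 + q) + P(14*14 + 18, F(-16, -15)) = (-1940927 - 3296033/1703467) + (524/3 + 401*(14*14 + 18)/3) = -3306308389942/1703467 + (524/3 + 401*(196 + 18)/3) = -3306308389942/1703467 + (524/3 + (401/3)*214) = -3306308389942/1703467 + (524/3 + 85814/3) = -3306308389942/1703467 + 86338/3 = -9771851235980/5110401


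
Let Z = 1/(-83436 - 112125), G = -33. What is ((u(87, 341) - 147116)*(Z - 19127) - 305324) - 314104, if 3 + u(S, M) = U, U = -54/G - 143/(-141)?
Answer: 853308815477143076/303315111 ≈ 2.8133e+9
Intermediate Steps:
Z = -1/195561 (Z = 1/(-195561) = -1/195561 ≈ -5.1135e-6)
U = 4111/1551 (U = -54/(-33) - 143/(-141) = -54*(-1/33) - 143*(-1/141) = 18/11 + 143/141 = 4111/1551 ≈ 2.6505)
u(S, M) = -542/1551 (u(S, M) = -3 + 4111/1551 = -542/1551)
((u(87, 341) - 147116)*(Z - 19127) - 305324) - 314104 = ((-542/1551 - 147116)*(-1/195561 - 19127) - 305324) - 314104 = (-228177458/1551*(-3740495248/195561) - 305324) - 314104 = (853496697349719584/303315111 - 305324) - 314104 = 853404087966768620/303315111 - 314104 = 853308815477143076/303315111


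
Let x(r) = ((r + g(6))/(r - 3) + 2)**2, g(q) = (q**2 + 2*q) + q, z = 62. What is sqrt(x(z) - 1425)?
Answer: I*sqrt(4905669)/59 ≈ 37.54*I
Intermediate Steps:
g(q) = q**2 + 3*q
x(r) = (2 + (54 + r)/(-3 + r))**2 (x(r) = ((r + 6*(3 + 6))/(r - 3) + 2)**2 = ((r + 6*9)/(-3 + r) + 2)**2 = ((r + 54)/(-3 + r) + 2)**2 = ((54 + r)/(-3 + r) + 2)**2 = (2 + (54 + r)/(-3 + r))**2)
sqrt(x(z) - 1425) = sqrt(9*(16 + 62)**2/(-3 + 62)**2 - 1425) = sqrt(9*78**2/59**2 - 1425) = sqrt(9*(1/3481)*6084 - 1425) = sqrt(54756/3481 - 1425) = sqrt(-4905669/3481) = I*sqrt(4905669)/59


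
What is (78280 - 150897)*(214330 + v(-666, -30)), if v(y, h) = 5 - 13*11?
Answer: -15553980464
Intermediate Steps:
v(y, h) = -138 (v(y, h) = 5 - 143 = -138)
(78280 - 150897)*(214330 + v(-666, -30)) = (78280 - 150897)*(214330 - 138) = -72617*214192 = -15553980464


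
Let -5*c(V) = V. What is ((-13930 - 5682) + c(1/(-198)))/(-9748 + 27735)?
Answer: -19415879/17807130 ≈ -1.0903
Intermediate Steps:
c(V) = -V/5
((-13930 - 5682) + c(1/(-198)))/(-9748 + 27735) = ((-13930 - 5682) - ⅕/(-198))/(-9748 + 27735) = (-19612 - ⅕*(-1/198))/17987 = (-19612 + 1/990)*(1/17987) = -19415879/990*1/17987 = -19415879/17807130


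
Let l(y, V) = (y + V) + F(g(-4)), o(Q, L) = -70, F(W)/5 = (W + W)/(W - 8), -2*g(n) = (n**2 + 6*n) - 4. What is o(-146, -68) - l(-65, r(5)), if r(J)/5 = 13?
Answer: -40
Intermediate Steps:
r(J) = 65 (r(J) = 5*13 = 65)
g(n) = 2 - 3*n - n**2/2 (g(n) = -((n**2 + 6*n) - 4)/2 = -(-4 + n**2 + 6*n)/2 = 2 - 3*n - n**2/2)
F(W) = 10*W/(-8 + W) (F(W) = 5*((W + W)/(W - 8)) = 5*((2*W)/(-8 + W)) = 5*(2*W/(-8 + W)) = 10*W/(-8 + W))
l(y, V) = -30 + V + y (l(y, V) = (y + V) + 10*(2 - 3*(-4) - 1/2*(-4)**2)/(-8 + (2 - 3*(-4) - 1/2*(-4)**2)) = (V + y) + 10*(2 + 12 - 1/2*16)/(-8 + (2 + 12 - 1/2*16)) = (V + y) + 10*(2 + 12 - 8)/(-8 + (2 + 12 - 8)) = (V + y) + 10*6/(-8 + 6) = (V + y) + 10*6/(-2) = (V + y) + 10*6*(-1/2) = (V + y) - 30 = -30 + V + y)
o(-146, -68) - l(-65, r(5)) = -70 - (-30 + 65 - 65) = -70 - 1*(-30) = -70 + 30 = -40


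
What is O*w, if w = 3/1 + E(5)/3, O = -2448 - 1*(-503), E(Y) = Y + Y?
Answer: -36955/3 ≈ -12318.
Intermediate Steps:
E(Y) = 2*Y
O = -1945 (O = -2448 + 503 = -1945)
w = 19/3 (w = 3/1 + (2*5)/3 = 3*1 + 10*(1/3) = 3 + 10/3 = 19/3 ≈ 6.3333)
O*w = -1945*19/3 = -36955/3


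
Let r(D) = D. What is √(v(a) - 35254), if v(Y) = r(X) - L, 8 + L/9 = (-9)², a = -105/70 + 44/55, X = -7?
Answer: I*√35918 ≈ 189.52*I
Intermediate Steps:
a = -7/10 (a = -105*1/70 + 44*(1/55) = -3/2 + ⅘ = -7/10 ≈ -0.70000)
L = 657 (L = -72 + 9*(-9)² = -72 + 9*81 = -72 + 729 = 657)
v(Y) = -664 (v(Y) = -7 - 1*657 = -7 - 657 = -664)
√(v(a) - 35254) = √(-664 - 35254) = √(-35918) = I*√35918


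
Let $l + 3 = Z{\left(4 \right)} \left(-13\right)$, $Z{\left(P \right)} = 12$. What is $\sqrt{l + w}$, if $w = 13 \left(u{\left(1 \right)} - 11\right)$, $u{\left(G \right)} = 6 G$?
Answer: $4 i \sqrt{14} \approx 14.967 i$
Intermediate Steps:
$l = -159$ ($l = -3 + 12 \left(-13\right) = -3 - 156 = -159$)
$w = -65$ ($w = 13 \left(6 \cdot 1 - 11\right) = 13 \left(6 - 11\right) = 13 \left(-5\right) = -65$)
$\sqrt{l + w} = \sqrt{-159 - 65} = \sqrt{-224} = 4 i \sqrt{14}$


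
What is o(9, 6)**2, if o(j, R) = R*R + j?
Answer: 2025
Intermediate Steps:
o(j, R) = j + R**2 (o(j, R) = R**2 + j = j + R**2)
o(9, 6)**2 = (9 + 6**2)**2 = (9 + 36)**2 = 45**2 = 2025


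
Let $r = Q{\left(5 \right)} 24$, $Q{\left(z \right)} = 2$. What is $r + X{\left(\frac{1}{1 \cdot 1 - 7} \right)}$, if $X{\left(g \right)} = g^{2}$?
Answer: $\frac{1729}{36} \approx 48.028$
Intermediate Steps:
$r = 48$ ($r = 2 \cdot 24 = 48$)
$r + X{\left(\frac{1}{1 \cdot 1 - 7} \right)} = 48 + \left(\frac{1}{1 \cdot 1 - 7}\right)^{2} = 48 + \left(\frac{1}{1 - 7}\right)^{2} = 48 + \left(\frac{1}{-6}\right)^{2} = 48 + \left(- \frac{1}{6}\right)^{2} = 48 + \frac{1}{36} = \frac{1729}{36}$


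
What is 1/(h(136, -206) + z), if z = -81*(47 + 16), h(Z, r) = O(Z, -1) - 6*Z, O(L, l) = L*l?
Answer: -1/6055 ≈ -0.00016515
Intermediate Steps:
h(Z, r) = -7*Z (h(Z, r) = Z*(-1) - 6*Z = -Z - 6*Z = -7*Z)
z = -5103 (z = -81*63 = -5103)
1/(h(136, -206) + z) = 1/(-7*136 - 5103) = 1/(-952 - 5103) = 1/(-6055) = -1/6055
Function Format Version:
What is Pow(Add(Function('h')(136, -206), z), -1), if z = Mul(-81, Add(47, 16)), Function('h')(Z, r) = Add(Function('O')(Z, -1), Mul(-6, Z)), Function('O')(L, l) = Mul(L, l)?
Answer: Rational(-1, 6055) ≈ -0.00016515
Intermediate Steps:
Function('h')(Z, r) = Mul(-7, Z) (Function('h')(Z, r) = Add(Mul(Z, -1), Mul(-6, Z)) = Add(Mul(-1, Z), Mul(-6, Z)) = Mul(-7, Z))
z = -5103 (z = Mul(-81, 63) = -5103)
Pow(Add(Function('h')(136, -206), z), -1) = Pow(Add(Mul(-7, 136), -5103), -1) = Pow(Add(-952, -5103), -1) = Pow(-6055, -1) = Rational(-1, 6055)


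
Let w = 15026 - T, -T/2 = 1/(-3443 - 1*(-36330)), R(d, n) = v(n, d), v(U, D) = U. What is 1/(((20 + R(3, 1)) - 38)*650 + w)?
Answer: 32887/130758714 ≈ 0.00025151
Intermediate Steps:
R(d, n) = n
T = -2/32887 (T = -2/(-3443 - 1*(-36330)) = -2/(-3443 + 36330) = -2/32887 ≈ -6.0814e-5)
w = 494160064/32887 (w = 15026 - 1*(-2/32887) = 15026 + 2/32887 = 494160064/32887 ≈ 15026.)
1/(((20 + R(3, 1)) - 38)*650 + w) = 1/(((20 + 1) - 38)*650 + 494160064/32887) = 1/((21 - 38)*650 + 494160064/32887) = 1/(-17*650 + 494160064/32887) = 1/(-11050 + 494160064/32887) = 1/(130758714/32887) = 32887/130758714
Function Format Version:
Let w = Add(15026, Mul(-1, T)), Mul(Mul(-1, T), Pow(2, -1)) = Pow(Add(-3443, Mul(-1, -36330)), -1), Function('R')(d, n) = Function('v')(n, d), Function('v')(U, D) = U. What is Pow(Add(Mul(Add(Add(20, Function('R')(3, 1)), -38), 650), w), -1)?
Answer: Rational(32887, 130758714) ≈ 0.00025151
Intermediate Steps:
Function('R')(d, n) = n
T = Rational(-2, 32887) (T = Mul(-2, Pow(Add(-3443, Mul(-1, -36330)), -1)) = Mul(-2, Pow(Add(-3443, 36330), -1)) = Mul(-2, Pow(32887, -1)) = Mul(-2, Rational(1, 32887)) = Rational(-2, 32887) ≈ -6.0814e-5)
w = Rational(494160064, 32887) (w = Add(15026, Mul(-1, Rational(-2, 32887))) = Add(15026, Rational(2, 32887)) = Rational(494160064, 32887) ≈ 15026.)
Pow(Add(Mul(Add(Add(20, Function('R')(3, 1)), -38), 650), w), -1) = Pow(Add(Mul(Add(Add(20, 1), -38), 650), Rational(494160064, 32887)), -1) = Pow(Add(Mul(Add(21, -38), 650), Rational(494160064, 32887)), -1) = Pow(Add(Mul(-17, 650), Rational(494160064, 32887)), -1) = Pow(Add(-11050, Rational(494160064, 32887)), -1) = Pow(Rational(130758714, 32887), -1) = Rational(32887, 130758714)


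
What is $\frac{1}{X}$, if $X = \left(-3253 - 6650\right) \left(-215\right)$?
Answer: $\frac{1}{2129145} \approx 4.6967 \cdot 10^{-7}$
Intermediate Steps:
$X = 2129145$ ($X = \left(-9903\right) \left(-215\right) = 2129145$)
$\frac{1}{X} = \frac{1}{2129145}$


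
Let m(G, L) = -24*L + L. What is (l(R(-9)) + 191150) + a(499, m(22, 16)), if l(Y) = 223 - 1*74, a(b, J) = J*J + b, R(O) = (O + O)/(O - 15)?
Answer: 327222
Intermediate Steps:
m(G, L) = -23*L
R(O) = 2*O/(-15 + O) (R(O) = (2*O)/(-15 + O) = 2*O/(-15 + O))
a(b, J) = b + J² (a(b, J) = J² + b = b + J²)
l(Y) = 149 (l(Y) = 223 - 74 = 149)
(l(R(-9)) + 191150) + a(499, m(22, 16)) = (149 + 191150) + (499 + (-23*16)²) = 191299 + (499 + (-368)²) = 191299 + (499 + 135424) = 191299 + 135923 = 327222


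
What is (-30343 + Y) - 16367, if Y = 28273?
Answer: -18437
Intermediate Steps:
(-30343 + Y) - 16367 = (-30343 + 28273) - 16367 = -2070 - 16367 = -18437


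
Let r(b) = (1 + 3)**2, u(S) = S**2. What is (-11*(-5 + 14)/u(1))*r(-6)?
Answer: -1584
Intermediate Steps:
r(b) = 16 (r(b) = 4**2 = 16)
(-11*(-5 + 14)/u(1))*r(-6) = -11*(-5 + 14)/(1**2)*16 = -99/1*16 = -99*16 = -1584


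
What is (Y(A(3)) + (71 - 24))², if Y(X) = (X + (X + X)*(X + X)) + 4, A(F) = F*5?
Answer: 933156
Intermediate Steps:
A(F) = 5*F
Y(X) = 4 + X + 4*X² (Y(X) = (X + (2*X)*(2*X)) + 4 = (X + 4*X²) + 4 = 4 + X + 4*X²)
(Y(A(3)) + (71 - 24))² = ((4 + 5*3 + 4*(5*3)²) + (71 - 24))² = ((4 + 15 + 4*15²) + 47)² = ((4 + 15 + 4*225) + 47)² = ((4 + 15 + 900) + 47)² = (919 + 47)² = 966² = 933156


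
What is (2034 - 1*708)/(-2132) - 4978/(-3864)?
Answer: 52783/79212 ≈ 0.66635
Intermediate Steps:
(2034 - 1*708)/(-2132) - 4978/(-3864) = (2034 - 708)*(-1/2132) - 4978*(-1/3864) = 1326*(-1/2132) + 2489/1932 = -51/82 + 2489/1932 = 52783/79212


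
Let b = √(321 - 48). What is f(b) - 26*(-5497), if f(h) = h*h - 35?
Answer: 143160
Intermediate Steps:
b = √273 ≈ 16.523
f(h) = -35 + h² (f(h) = h² - 35 = -35 + h²)
f(b) - 26*(-5497) = (-35 + (√273)²) - 26*(-5497) = (-35 + 273) + 142922 = 238 + 142922 = 143160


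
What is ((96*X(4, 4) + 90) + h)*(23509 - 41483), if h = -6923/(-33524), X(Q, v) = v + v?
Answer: -258560618305/16762 ≈ -1.5425e+7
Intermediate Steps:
X(Q, v) = 2*v
h = 6923/33524 (h = -6923*(-1/33524) = 6923/33524 ≈ 0.20651)
((96*X(4, 4) + 90) + h)*(23509 - 41483) = ((96*(2*4) + 90) + 6923/33524)*(23509 - 41483) = ((96*8 + 90) + 6923/33524)*(-17974) = ((768 + 90) + 6923/33524)*(-17974) = (858 + 6923/33524)*(-17974) = (28770515/33524)*(-17974) = -258560618305/16762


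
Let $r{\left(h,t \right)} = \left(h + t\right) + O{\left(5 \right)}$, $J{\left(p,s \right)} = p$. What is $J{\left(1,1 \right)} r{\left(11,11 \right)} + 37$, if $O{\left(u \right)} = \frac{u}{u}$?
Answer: $60$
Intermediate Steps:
$O{\left(u \right)} = 1$
$r{\left(h,t \right)} = 1 + h + t$ ($r{\left(h,t \right)} = \left(h + t\right) + 1 = 1 + h + t$)
$J{\left(1,1 \right)} r{\left(11,11 \right)} + 37 = 1 \left(1 + 11 + 11\right) + 37 = 1 \cdot 23 + 37 = 23 + 37 = 60$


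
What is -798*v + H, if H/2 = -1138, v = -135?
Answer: 105454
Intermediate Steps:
H = -2276 (H = 2*(-1138) = -2276)
-798*v + H = -798*(-135) - 2276 = 107730 - 2276 = 105454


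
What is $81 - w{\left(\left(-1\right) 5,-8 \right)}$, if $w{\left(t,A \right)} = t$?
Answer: $86$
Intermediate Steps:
$81 - w{\left(\left(-1\right) 5,-8 \right)} = 81 - \left(-1\right) 5 = 81 - -5 = 81 + 5 = 86$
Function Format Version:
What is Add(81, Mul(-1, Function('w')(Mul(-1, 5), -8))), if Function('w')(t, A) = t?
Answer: 86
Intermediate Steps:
Add(81, Mul(-1, Function('w')(Mul(-1, 5), -8))) = Add(81, Mul(-1, Mul(-1, 5))) = Add(81, Mul(-1, -5)) = Add(81, 5) = 86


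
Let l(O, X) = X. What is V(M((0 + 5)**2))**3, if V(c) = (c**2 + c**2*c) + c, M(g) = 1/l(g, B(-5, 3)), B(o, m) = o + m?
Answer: -27/512 ≈ -0.052734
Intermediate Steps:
B(o, m) = m + o
M(g) = -1/2 (M(g) = 1/(3 - 5) = 1/(-2) = -1/2)
V(c) = c + c**2 + c**3 (V(c) = (c**2 + c**3) + c = c + c**2 + c**3)
V(M((0 + 5)**2))**3 = (-(1 - 1/2 + (-1/2)**2)/2)**3 = (-(1 - 1/2 + 1/4)/2)**3 = (-1/2*3/4)**3 = (-3/8)**3 = -27/512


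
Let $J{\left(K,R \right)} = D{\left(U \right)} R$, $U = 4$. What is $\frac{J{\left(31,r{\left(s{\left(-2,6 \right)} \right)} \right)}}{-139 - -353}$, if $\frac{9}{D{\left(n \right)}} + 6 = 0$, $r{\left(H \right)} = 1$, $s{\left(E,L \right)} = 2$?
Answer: $- \frac{3}{428} \approx -0.0070093$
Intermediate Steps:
$D{\left(n \right)} = - \frac{3}{2}$ ($D{\left(n \right)} = \frac{9}{-6 + 0} = \frac{9}{-6} = 9 \left(- \frac{1}{6}\right) = - \frac{3}{2}$)
$J{\left(K,R \right)} = - \frac{3 R}{2}$
$\frac{J{\left(31,r{\left(s{\left(-2,6 \right)} \right)} \right)}}{-139 - -353} = \frac{\left(- \frac{3}{2}\right) 1}{-139 - -353} = - \frac{3}{2 \left(-139 + 353\right)} = - \frac{3}{2 \cdot 214} = \left(- \frac{3}{2}\right) \frac{1}{214} = - \frac{3}{428}$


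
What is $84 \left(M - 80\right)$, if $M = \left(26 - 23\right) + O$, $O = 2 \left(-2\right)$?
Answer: $-6804$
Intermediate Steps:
$O = -4$
$M = -1$ ($M = \left(26 - 23\right) - 4 = 3 - 4 = -1$)
$84 \left(M - 80\right) = 84 \left(-1 - 80\right) = 84 \left(-81\right) = -6804$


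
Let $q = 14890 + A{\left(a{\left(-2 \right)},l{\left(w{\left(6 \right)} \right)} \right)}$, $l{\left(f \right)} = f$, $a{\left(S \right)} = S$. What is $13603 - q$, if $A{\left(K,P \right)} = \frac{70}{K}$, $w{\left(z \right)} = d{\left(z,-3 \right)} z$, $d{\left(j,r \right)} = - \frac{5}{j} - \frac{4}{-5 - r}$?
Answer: $-1252$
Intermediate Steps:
$w{\left(z \right)} = -5 + 2 z$ ($w{\left(z \right)} = \frac{-25 - -15 + 4 z}{z \left(5 - 3\right)} z = \frac{-25 + 15 + 4 z}{z 2} z = \frac{1}{z} \frac{1}{2} \left(-10 + 4 z\right) z = \frac{-10 + 4 z}{2 z} z = -5 + 2 z$)
$q = 14855$ ($q = 14890 + \frac{70}{-2} = 14890 + 70 \left(- \frac{1}{2}\right) = 14890 - 35 = 14855$)
$13603 - q = 13603 - 14855 = -1252$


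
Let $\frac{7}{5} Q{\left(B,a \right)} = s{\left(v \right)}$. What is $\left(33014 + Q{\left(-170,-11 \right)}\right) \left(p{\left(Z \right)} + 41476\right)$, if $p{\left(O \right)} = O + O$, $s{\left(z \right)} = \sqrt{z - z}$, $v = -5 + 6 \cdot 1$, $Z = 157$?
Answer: $1379655060$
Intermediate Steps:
$v = 1$ ($v = -5 + 6 = 1$)
$s{\left(z \right)} = 0$ ($s{\left(z \right)} = \sqrt{0} = 0$)
$Q{\left(B,a \right)} = 0$ ($Q{\left(B,a \right)} = \frac{5}{7} \cdot 0 = 0$)
$p{\left(O \right)} = 2 O$
$\left(33014 + Q{\left(-170,-11 \right)}\right) \left(p{\left(Z \right)} + 41476\right) = \left(33014 + 0\right) \left(2 \cdot 157 + 41476\right) = 33014 \left(314 + 41476\right) = 33014 \cdot 41790 = 1379655060$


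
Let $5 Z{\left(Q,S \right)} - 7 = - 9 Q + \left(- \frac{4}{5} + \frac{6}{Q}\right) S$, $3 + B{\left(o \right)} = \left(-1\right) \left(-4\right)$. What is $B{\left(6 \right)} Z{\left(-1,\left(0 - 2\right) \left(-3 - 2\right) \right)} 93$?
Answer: $- \frac{4836}{5} \approx -967.2$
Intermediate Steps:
$B{\left(o \right)} = 1$ ($B{\left(o \right)} = -3 - -4 = -3 + 4 = 1$)
$Z{\left(Q,S \right)} = \frac{7}{5} - \frac{9 Q}{5} + \frac{S \left(- \frac{4}{5} + \frac{6}{Q}\right)}{5}$ ($Z{\left(Q,S \right)} = \frac{7}{5} + \frac{- 9 Q + \left(- \frac{4}{5} + \frac{6}{Q}\right) S}{5} = \frac{7}{5} + \frac{- 9 Q + S \left(- \frac{4}{5} + \frac{6}{Q}\right)}{5} = \frac{7}{5} - \left(\frac{9 Q}{5} - \frac{S \left(- \frac{4}{5} + \frac{6}{Q}\right)}{5}\right) = \frac{7}{5} - \frac{9 Q}{5} + \frac{S \left(- \frac{4}{5} + \frac{6}{Q}\right)}{5}$)
$B{\left(6 \right)} Z{\left(-1,\left(0 - 2\right) \left(-3 - 2\right) \right)} 93 = 1 \frac{30 \left(0 - 2\right) \left(-3 - 2\right) - - (-35 + 4 \left(0 - 2\right) \left(-3 - 2\right) + 45 \left(-1\right))}{25 \left(-1\right)} 93 = 1 \cdot \frac{1}{25} \left(-1\right) \left(30 \left(\left(-2\right) \left(-5\right)\right) - - (-35 + 4 \left(\left(-2\right) \left(-5\right)\right) - 45)\right) 93 = 1 \cdot \frac{1}{25} \left(-1\right) \left(30 \cdot 10 - - (-35 + 4 \cdot 10 - 45)\right) 93 = 1 \cdot \frac{1}{25} \left(-1\right) \left(300 - - (-35 + 40 - 45)\right) 93 = 1 \cdot \frac{1}{25} \left(-1\right) \left(300 - \left(-1\right) \left(-40\right)\right) 93 = 1 \cdot \frac{1}{25} \left(-1\right) \left(300 - 40\right) 93 = 1 \cdot \frac{1}{25} \left(-1\right) 260 \cdot 93 = 1 \left(- \frac{52}{5}\right) 93 = \left(- \frac{52}{5}\right) 93 = - \frac{4836}{5}$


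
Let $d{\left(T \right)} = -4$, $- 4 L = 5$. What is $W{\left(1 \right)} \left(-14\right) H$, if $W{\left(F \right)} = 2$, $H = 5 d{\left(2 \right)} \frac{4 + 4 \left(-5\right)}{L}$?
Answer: $7168$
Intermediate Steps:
$L = - \frac{5}{4}$ ($L = \left(- \frac{1}{4}\right) 5 = - \frac{5}{4} \approx -1.25$)
$H = -256$ ($H = 5 \left(-4\right) \frac{4 + 4 \left(-5\right)}{- \frac{5}{4}} = - 20 \left(4 - 20\right) \left(- \frac{4}{5}\right) = - 20 \left(\left(-16\right) \left(- \frac{4}{5}\right)\right) = \left(-20\right) \frac{64}{5} = -256$)
$W{\left(1 \right)} \left(-14\right) H = 2 \left(-14\right) \left(-256\right) = \left(-28\right) \left(-256\right) = 7168$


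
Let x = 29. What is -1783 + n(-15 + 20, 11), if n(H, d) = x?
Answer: -1754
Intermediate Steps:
n(H, d) = 29
-1783 + n(-15 + 20, 11) = -1783 + 29 = -1754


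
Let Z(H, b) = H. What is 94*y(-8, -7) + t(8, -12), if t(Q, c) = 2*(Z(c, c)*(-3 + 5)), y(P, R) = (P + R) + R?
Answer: -2116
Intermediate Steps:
y(P, R) = P + 2*R
t(Q, c) = 4*c (t(Q, c) = 2*(c*(-3 + 5)) = 2*(c*2) = 2*(2*c) = 4*c)
94*y(-8, -7) + t(8, -12) = 94*(-8 + 2*(-7)) + 4*(-12) = 94*(-8 - 14) - 48 = 94*(-22) - 48 = -2068 - 48 = -2116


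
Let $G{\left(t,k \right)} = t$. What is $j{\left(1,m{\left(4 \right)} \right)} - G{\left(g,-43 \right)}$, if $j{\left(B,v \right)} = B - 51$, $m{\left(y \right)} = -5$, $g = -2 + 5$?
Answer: $-53$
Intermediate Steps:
$g = 3$
$j{\left(B,v \right)} = -51 + B$
$j{\left(1,m{\left(4 \right)} \right)} - G{\left(g,-43 \right)} = \left(-51 + 1\right) - 3 = -50 - 3 = -53$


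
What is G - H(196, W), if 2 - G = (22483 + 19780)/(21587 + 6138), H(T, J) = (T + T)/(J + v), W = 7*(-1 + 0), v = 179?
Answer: -2150009/1192175 ≈ -1.8034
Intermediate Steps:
W = -7 (W = 7*(-1) = -7)
H(T, J) = 2*T/(179 + J) (H(T, J) = (T + T)/(J + 179) = (2*T)/(179 + J) = 2*T/(179 + J))
G = 13187/27725 (G = 2 - (22483 + 19780)/(21587 + 6138) = 2 - 42263/27725 = 13187/27725 ≈ 0.47564)
G - H(196, W) = 13187/27725 - 2*196/(179 - 7) = 13187/27725 - 2*196/172 = 13187/27725 - 1*98/43 = 13187/27725 - 98/43 = -2150009/1192175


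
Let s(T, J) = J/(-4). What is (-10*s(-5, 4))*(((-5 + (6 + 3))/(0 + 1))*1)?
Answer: 40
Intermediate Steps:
s(T, J) = -J/4 (s(T, J) = J*(-¼) = -J/4)
(-10*s(-5, 4))*(((-5 + (6 + 3))/(0 + 1))*1) = (-(-5)*4/2)*(((-5 + (6 + 3))/(0 + 1))*1) = (-10*(-1))*(((-5 + 9)/1)*1) = 10*((4*1)*1) = 10*(4*1) = 10*4 = 40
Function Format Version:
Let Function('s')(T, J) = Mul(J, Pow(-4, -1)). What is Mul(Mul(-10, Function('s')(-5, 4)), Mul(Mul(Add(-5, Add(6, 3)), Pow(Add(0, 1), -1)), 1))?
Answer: 40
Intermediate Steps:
Function('s')(T, J) = Mul(Rational(-1, 4), J) (Function('s')(T, J) = Mul(J, Rational(-1, 4)) = Mul(Rational(-1, 4), J))
Mul(Mul(-10, Function('s')(-5, 4)), Mul(Mul(Add(-5, Add(6, 3)), Pow(Add(0, 1), -1)), 1)) = Mul(Mul(-10, Mul(Rational(-1, 4), 4)), Mul(Mul(Add(-5, Add(6, 3)), Pow(Add(0, 1), -1)), 1)) = Mul(Mul(-10, -1), Mul(Mul(Add(-5, 9), Pow(1, -1)), 1)) = Mul(10, Mul(Mul(4, 1), 1)) = Mul(10, Mul(4, 1)) = Mul(10, 4) = 40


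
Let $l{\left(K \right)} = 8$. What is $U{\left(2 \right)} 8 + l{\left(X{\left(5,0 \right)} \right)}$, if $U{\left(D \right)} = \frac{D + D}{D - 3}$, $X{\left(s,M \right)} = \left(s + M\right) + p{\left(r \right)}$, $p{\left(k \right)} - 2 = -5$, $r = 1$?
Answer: $-24$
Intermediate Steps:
$p{\left(k \right)} = -3$ ($p{\left(k \right)} = 2 - 5 = -3$)
$X{\left(s,M \right)} = -3 + M + s$ ($X{\left(s,M \right)} = \left(s + M\right) - 3 = \left(M + s\right) - 3 = -3 + M + s$)
$U{\left(D \right)} = \frac{2 D}{-3 + D}$
$U{\left(2 \right)} 8 + l{\left(X{\left(5,0 \right)} \right)} = 2 \cdot 2 \frac{1}{-3 + 2} \cdot 8 + 8 = 2 \cdot 2 \frac{1}{-1} \cdot 8 + 8 = 2 \cdot 2 \left(-1\right) 8 + 8 = \left(-4\right) 8 + 8 = -32 + 8 = -24$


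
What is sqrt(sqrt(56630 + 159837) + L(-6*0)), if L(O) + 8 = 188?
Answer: sqrt(180 + sqrt(216467)) ≈ 25.402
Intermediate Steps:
L(O) = 180 (L(O) = -8 + 188 = 180)
sqrt(sqrt(56630 + 159837) + L(-6*0)) = sqrt(sqrt(56630 + 159837) + 180) = sqrt(sqrt(216467) + 180) = sqrt(180 + sqrt(216467))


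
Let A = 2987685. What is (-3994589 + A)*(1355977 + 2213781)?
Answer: -3594403609232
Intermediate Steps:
(-3994589 + A)*(1355977 + 2213781) = (-3994589 + 2987685)*(1355977 + 2213781) = -1006904*3569758 = -3594403609232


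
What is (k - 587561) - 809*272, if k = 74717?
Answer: -732892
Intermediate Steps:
(k - 587561) - 809*272 = (74717 - 587561) - 809*272 = -512844 - 220048 = -732892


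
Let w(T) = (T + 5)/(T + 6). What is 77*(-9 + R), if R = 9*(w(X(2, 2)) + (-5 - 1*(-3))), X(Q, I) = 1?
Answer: -1485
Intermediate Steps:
w(T) = (5 + T)/(6 + T)
R = -72/7 (R = 9*((5 + 1)/(6 + 1) + (-5 - 1*(-3))) = 9*(6/7 + (-5 + 3)) = 9*((⅐)*6 - 2) = 9*(6/7 - 2) = 9*(-8/7) = -72/7 ≈ -10.286)
77*(-9 + R) = 77*(-9 - 72/7) = 77*(-135/7) = -1485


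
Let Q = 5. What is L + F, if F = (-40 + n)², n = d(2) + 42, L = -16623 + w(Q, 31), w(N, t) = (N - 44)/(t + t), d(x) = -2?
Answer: -1030665/62 ≈ -16624.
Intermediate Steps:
w(N, t) = (-44 + N)/(2*t) (w(N, t) = (-44 + N)/((2*t)) = (-44 + N)*(1/(2*t)) = (-44 + N)/(2*t))
L = -1030665/62 (L = -16623 + (½)*(-44 + 5)/31 = -16623 + (½)*(1/31)*(-39) = -16623 - 39/62 = -1030665/62 ≈ -16624.)
n = 40 (n = -2 + 42 = 40)
F = 0 (F = (-40 + 40)² = 0² = 0)
L + F = -1030665/62 + 0 = -1030665/62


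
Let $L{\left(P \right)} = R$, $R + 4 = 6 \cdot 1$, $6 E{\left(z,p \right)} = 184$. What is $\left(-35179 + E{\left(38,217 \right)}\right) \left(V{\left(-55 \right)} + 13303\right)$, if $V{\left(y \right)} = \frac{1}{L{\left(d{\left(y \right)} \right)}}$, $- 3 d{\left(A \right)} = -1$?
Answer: $- \frac{935191705}{2} \approx -4.676 \cdot 10^{8}$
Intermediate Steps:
$E{\left(z,p \right)} = \frac{92}{3}$ ($E{\left(z,p \right)} = \frac{1}{6} \cdot 184 = \frac{92}{3}$)
$R = 2$ ($R = -4 + 6 \cdot 1 = -4 + 6 = 2$)
$d{\left(A \right)} = \frac{1}{3}$ ($d{\left(A \right)} = \left(- \frac{1}{3}\right) \left(-1\right) = \frac{1}{3}$)
$L{\left(P \right)} = 2$
$V{\left(y \right)} = \frac{1}{2}$
$\left(-35179 + E{\left(38,217 \right)}\right) \left(V{\left(-55 \right)} + 13303\right) = \left(-35179 + \frac{92}{3}\right) \left(\frac{1}{2} + 13303\right) = \left(- \frac{105445}{3}\right) \frac{26607}{2} = - \frac{935191705}{2}$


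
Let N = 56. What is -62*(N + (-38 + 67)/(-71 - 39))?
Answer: -190061/55 ≈ -3455.7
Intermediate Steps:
-62*(N + (-38 + 67)/(-71 - 39)) = -62*(56 + (-38 + 67)/(-71 - 39)) = -62*(56 + 29/(-110)) = -62*(56 + 29*(-1/110)) = -62*(56 - 29/110) = -62*6131/110 = -190061/55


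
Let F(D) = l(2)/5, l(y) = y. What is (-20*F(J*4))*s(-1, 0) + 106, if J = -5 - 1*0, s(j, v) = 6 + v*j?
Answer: 58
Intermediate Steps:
s(j, v) = 6 + j*v
J = -5 (J = -5 + 0 = -5)
F(D) = 2/5
(-20*F(J*4))*s(-1, 0) + 106 = (-20*2/5)*(6 - 1*0) + 106 = -8*(6 + 0) + 106 = -8*6 + 106 = -48 + 106 = 58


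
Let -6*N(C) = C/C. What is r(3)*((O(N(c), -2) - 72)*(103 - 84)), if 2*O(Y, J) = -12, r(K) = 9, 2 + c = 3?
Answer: -13338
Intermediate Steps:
c = 1 (c = -2 + 3 = 1)
N(C) = -⅙ (N(C) = -C/(6*C) = -⅙*1 = -⅙)
O(Y, J) = -6 (O(Y, J) = (½)*(-12) = -6)
r(3)*((O(N(c), -2) - 72)*(103 - 84)) = 9*((-6 - 72)*(103 - 84)) = 9*(-78*19) = 9*(-1482) = -13338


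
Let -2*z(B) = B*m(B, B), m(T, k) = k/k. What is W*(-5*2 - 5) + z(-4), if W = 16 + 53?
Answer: -1033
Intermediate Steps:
m(T, k) = 1
z(B) = -B/2
W = 69
W*(-5*2 - 5) + z(-4) = 69*(-5*2 - 5) - 1/2*(-4) = 69*(-10 - 5) + 2 = 69*(-15) + 2 = -1035 + 2 = -1033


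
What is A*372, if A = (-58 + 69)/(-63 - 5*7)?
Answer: -2046/49 ≈ -41.755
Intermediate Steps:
A = -11/98 (A = 11/(-63 - 35) = 11/(-98) = 11*(-1/98) = -11/98 ≈ -0.11224)
A*372 = -11/98*372 = -2046/49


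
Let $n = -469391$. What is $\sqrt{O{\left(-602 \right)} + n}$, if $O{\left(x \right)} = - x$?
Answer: $i \sqrt{468789} \approx 684.68 i$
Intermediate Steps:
$\sqrt{O{\left(-602 \right)} + n} = \sqrt{\left(-1\right) \left(-602\right) - 469391} = \sqrt{602 - 469391} = \sqrt{-468789} = i \sqrt{468789}$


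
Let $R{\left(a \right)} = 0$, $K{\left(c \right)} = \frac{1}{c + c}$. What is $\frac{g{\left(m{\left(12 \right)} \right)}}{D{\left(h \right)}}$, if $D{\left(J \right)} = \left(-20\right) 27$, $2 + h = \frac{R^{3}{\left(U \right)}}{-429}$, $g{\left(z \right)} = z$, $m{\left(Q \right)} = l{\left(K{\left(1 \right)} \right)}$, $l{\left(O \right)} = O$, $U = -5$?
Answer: $- \frac{1}{1080} \approx -0.00092593$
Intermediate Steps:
$K{\left(c \right)} = \frac{1}{2 c}$
$m{\left(Q \right)} = \frac{1}{2}$ ($m{\left(Q \right)} = \frac{1}{2 \cdot 1} = \frac{1}{2} \cdot 1 = \frac{1}{2}$)
$h = -2$ ($h = -2 + \frac{0^{3}}{-429} = -2 + 0 \left(- \frac{1}{429}\right) = -2 + 0 = -2$)
$D{\left(J \right)} = -540$
$\frac{g{\left(m{\left(12 \right)} \right)}}{D{\left(h \right)}} = \frac{1}{2 \left(-540\right)} = \frac{1}{2} \left(- \frac{1}{540}\right) = - \frac{1}{1080}$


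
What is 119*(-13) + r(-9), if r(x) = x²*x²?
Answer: 5014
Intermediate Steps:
r(x) = x⁴
119*(-13) + r(-9) = 119*(-13) + (-9)⁴ = -1547 + 6561 = 5014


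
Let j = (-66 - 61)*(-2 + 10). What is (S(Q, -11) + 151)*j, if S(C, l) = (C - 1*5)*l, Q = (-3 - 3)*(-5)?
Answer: 125984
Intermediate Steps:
j = -1016 (j = -127*8 = -1016)
Q = 30 (Q = -6*(-5) = 30)
S(C, l) = l*(-5 + C) (S(C, l) = (C - 5)*l = (-5 + C)*l = l*(-5 + C))
(S(Q, -11) + 151)*j = (-11*(-5 + 30) + 151)*(-1016) = (-11*25 + 151)*(-1016) = (-275 + 151)*(-1016) = -124*(-1016) = 125984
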